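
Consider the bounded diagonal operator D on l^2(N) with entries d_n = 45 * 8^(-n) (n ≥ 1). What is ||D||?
||D|| = 45/8 (attained at n = 1)

For D diagonal, ||D|| = sup_n |d_n|. The sequence d_n = 45 * 8^(-n) is positive and strictly decreasing (ratio 8^(-1) < 1), so the supremum is d_1 = 45/8. Hence ||D|| = 45/8.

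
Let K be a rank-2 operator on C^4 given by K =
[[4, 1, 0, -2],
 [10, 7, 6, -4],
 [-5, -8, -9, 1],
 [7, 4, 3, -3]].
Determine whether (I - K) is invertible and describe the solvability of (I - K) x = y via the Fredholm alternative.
(I - K) is invertible (det(I - K) = -10 ≠ 0), so for every y in C^4 the equation (I - K) x = y has a unique solution.

K has rank 2 and factors as K = U V^T = u1 v1^T + u2 v2^T with u1 = (-1, -3, 2, -2), v1 = (-3, -3, -3, 1), u2 = (-1, -1, -1, -1), v2 = (-1, 2, 3, 1) (multiplying out reproduces the displayed K). The nonzero eigenvalues of U V^T coincide with those of the 2 x 2 matrix G = V^T U = [[v1·u1, v1·u2], [v2·u1, v2·u2]] = [[4, 8], [-1, -5]], and by the Sylvester determinant identity det(I_4 - U V^T) = det(I_2 - V^T U) = det([[-3, -8], [1, 6]]) = (-3)(6) - (-8)(1) = -10. (Direct check: I - K =
[[-3, -1, 0, 2],
 [-10, -6, -6, 4],
 [5, 8, 10, -1],
 [-7, -4, -3, 4]]
has determinant -10.) The finite-dimensional Fredholm alternative says: either (I - K) is invertible, or ker(I - K) ≠ {0} and then range(I - K) = ker((I - K)^*)^⊥, with dim ker(I - K) = dim ker((I - K)^*). Since det(I - K) ≠ 0, 1 is not an eigenvalue of K and ker(I - K) = {0}, so we are in the first case: for every y there is a unique x = (I - K)^(-1) y. (Explicitly, by the Woodbury identity, (I - U V^T)^(-1) = I + U (I_2 - G)^(-1) V^T.)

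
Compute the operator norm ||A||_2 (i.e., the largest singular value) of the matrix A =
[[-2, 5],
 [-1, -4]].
||A||_2 = sqrt((46 + sqrt(1440))/2) ≈ 6.4787 (= sqrt(largest eigenvalue of A^T A))

||A||_2 = sigma_max(A) = sqrt(lambda_max(A^T A)). Form the symmetric matrix M = A^T A =
[[5, -6],
 [-6, 41]].
Its characteristic polynomial (trace, determinant of M give the coefficients) is
  p(λ) = det(λ I - M) = λ^2 - 46λ + 169.
For λ^2 - 46λ + 169 the discriminant is 1440. It is nonnegative but not a perfect square, so the roots are real and irrational: λ = (46 ± sqrt(1440))/2 ≈ 41.9737, 4.0263.
So the eigenvalues of A^T A are ≈ 4.0263, 41.9737 (all ≥ 0, as they must be for A^T A). The largest is λ_max = (46 + sqrt(1440))/2 ≈ 41.9737, hence ||A||_2 = sqrt(λ_max) = sqrt((46 + sqrt(1440))/2) ≈ 6.4787.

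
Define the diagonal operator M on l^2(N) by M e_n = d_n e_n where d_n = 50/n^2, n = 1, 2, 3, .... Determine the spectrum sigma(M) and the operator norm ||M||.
sigma(M) = {50/n^2 : n ≥ 1} ∪ {0}; ||M|| = 50

A bounded diagonal operator on l^2 with diagonal entries d_n has spectrum equal to the closure of {d_n : n ≥ 1}: every d_n is an eigenvalue (with eigenvector e_n), so {d_n} ⊂ sigma(M); the spectrum is closed, so its closure is too; and for lambda not in the closure, (M - lambda I) has bounded inverse (the diagonal entries 1/(d_n - lambda) are bounded). For our sequence d_n = 50/n^2, n = 1, 2, 3, ...:
  - {d_n} = {50/n^2 : n ≥ 1}; the only limit point is 0
  - closure = {50/n^2 : n ≥ 1} ∪ {0}
For the norm: a diagonal operator has ||M|| = sup_n |d_n|. Here d_n = 50/n^2 is positive and decreasing, so sup_n |d_n| = d_1 = 50. So ||M|| = 50.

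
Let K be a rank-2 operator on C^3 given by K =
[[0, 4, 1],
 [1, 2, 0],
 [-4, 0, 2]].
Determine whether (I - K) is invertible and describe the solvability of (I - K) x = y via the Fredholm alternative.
(I - K) is invertible (det(I - K) = 1 ≠ 0), so for every y in C^3 the equation (I - K) x = y has a unique solution.

K has rank 2 and factors as K = U V^T = u1 v1^T + u2 v2^T with u1 = (-1, -1, 2), v1 = (-3, 2, 2), u2 = (-3, -2, 2), v2 = (1, -2, -1) (multiplying out reproduces the displayed K). The nonzero eigenvalues of U V^T coincide with those of the 2 x 2 matrix G = V^T U = [[v1·u1, v1·u2], [v2·u1, v2·u2]] = [[5, 9], [-1, -1]], and by the Sylvester determinant identity det(I_3 - U V^T) = det(I_2 - V^T U) = det([[-4, -9], [1, 2]]) = (-4)(2) - (-9)(1) = 1. (Direct check: I - K =
[[1, -4, -1],
 [-1, -1, 0],
 [4, 0, -1]]
has determinant 1.) The finite-dimensional Fredholm alternative says: either (I - K) is invertible, or ker(I - K) ≠ {0} and then range(I - K) = ker((I - K)^*)^⊥, with dim ker(I - K) = dim ker((I - K)^*). Since det(I - K) ≠ 0, 1 is not an eigenvalue of K and ker(I - K) = {0}, so we are in the first case: for every y there is a unique x = (I - K)^(-1) y. (Explicitly, by the Woodbury identity, (I - U V^T)^(-1) = I + U (I_2 - G)^(-1) V^T.)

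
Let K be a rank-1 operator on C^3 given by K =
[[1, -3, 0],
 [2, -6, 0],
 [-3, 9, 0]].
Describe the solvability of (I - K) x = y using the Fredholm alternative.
(I - K) is invertible (det(I - K) = 6 ≠ 0), so for every y in C^3 the equation (I - K) x = y has a unique solution.

K has rank 1, so it is an outer product K = u v^T: every row of K is a multiple of one row vector. Reading off the entries, u = (1, 2, -3) and v = (1, -3, 0) (row i of K equals u_i·v^T). A rank-one matrix u v^T satisfies K u = u (v·u) and kills the (2)-dimensional subspace v^⊥, so its characteristic polynomial is lambda^2 (lambda - v·u) with v·u = tr K = -5. Hence the eigenvalues of I - K are 1 (multiplicity 2) and 1 - (-5) = 6, so det(I - K) = 6. (Direct check: I - K =
[[0, 3, 0],
 [-2, 7, 0],
 [3, -9, 1]]
has determinant 6.) The finite-dimensional Fredholm alternative says: either (I - K) is invertible, or ker(I - K) ≠ {0} and then range(I - K) = ker((I - K)^*)^⊥, with dim ker(I - K) = dim ker((I - K)^*). Since det(I - K) ≠ 0, 1 is not an eigenvalue of K and ker(I - K) = {0}, so we are in the first case: for every y there is a unique x = (I - K)^(-1) y. Explicitly, by the Sherman–Morrison formula, (I - u v^T)^(-1) = I + u v^T/(1 - v·u), i.e. (I - K)^(-1) = I + K/(6).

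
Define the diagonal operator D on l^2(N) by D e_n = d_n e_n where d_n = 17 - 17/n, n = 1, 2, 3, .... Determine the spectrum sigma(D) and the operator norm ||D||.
sigma(D) = {17 - 17/n : n ≥ 1} ∪ {17}; ||D|| = 17

A bounded diagonal operator on l^2 with diagonal entries d_n has spectrum equal to the closure of {d_n : n ≥ 1}: every d_n is an eigenvalue (with eigenvector e_n), so {d_n} ⊂ sigma(D); the spectrum is closed, so its closure is too; and for lambda not in the closure, (D - lambda I) has bounded inverse (the diagonal entries 1/(d_n - lambda) are bounded). For our sequence d_n = 17 - 17/n, n = 1, 2, 3, ...:
  - {d_n} = {17 - 17/n : n ≥ 1}; the only limit point is 17
  - closure = {17 - 17/n : n ≥ 1} ∪ {17}
For the norm: a diagonal operator has ||D|| = sup_n |d_n|. Here d_n = 17 - 17/n increases monotonically from d_1 = 0 toward 17, with all terms in [0, 17); so sup_n |d_n| = 17 (the supremum is the limit, not attained). So ||D|| = 17.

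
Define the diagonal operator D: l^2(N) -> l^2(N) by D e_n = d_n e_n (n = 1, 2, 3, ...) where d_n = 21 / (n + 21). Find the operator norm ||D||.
||D|| = 21/22 (attained at n = 1)

For D diagonal, ||D|| = sup_n |d_n| = sup_n 21/(n + 21). This is positive and strictly decreasing in n, so the supremum is attained at n = 1: d_1 = 21/(1 + 21) = 21/22. Hence ||D|| = 21/22.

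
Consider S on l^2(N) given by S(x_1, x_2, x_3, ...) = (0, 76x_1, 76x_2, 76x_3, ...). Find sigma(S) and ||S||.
sigma(S) = closed disk {z in C : |z| ≤ 76}; ||S|| = 76

Note S = 76·U where U is the unit right shift (U x)_k = x_{k-1} (with x_0 := 0); so ||S|| = 76||U|| and sigma(S) = 76·sigma(U). ||S x||^2 = sum_{k≥1} |76x_k|^2 = 5776||x||^2, so ||S|| = 76 and sigma(S) ⊂ {|z| ≤ 76}. For any |lambda| < 76, the equation (S - lambda I) x = 0 forces x_1 = 0, then 76x_k = lambda x_{k+1} ⇒ x = 0, so S has no eigenvalues. But (S - lambda I) is not surjective for |lambda| < 76: solving (S - lambda I) x = e_1 would require x_n proportional to (lambda/76)^(-n), which is not in l^2. So every |lambda| < 76 lies in the residual spectrum. The boundary |lambda| = 76 is in the approximate point spectrum (the spectrum is closed). Hence sigma(S) is the closed disk of radius 76.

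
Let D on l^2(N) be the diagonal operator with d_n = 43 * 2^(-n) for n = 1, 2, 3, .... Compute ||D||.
||D|| = 43/2 (attained at n = 1)

For D diagonal, ||D|| = sup_n |d_n|. The sequence d_n = 43 * 2^(-n) is positive and strictly decreasing (ratio 2^(-1) < 1), so the supremum is d_1 = 43/2. Hence ||D|| = 43/2.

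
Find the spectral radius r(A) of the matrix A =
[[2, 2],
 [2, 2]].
r(A) = 4

The eigenvalues of A are the roots of its characteristic polynomial. With M = A (coefficients from the trace and determinant):
  p(λ) = det(λ I - M) = λ^2 - 4λ.
For λ^2 - 4λ the discriminant is 16. It is a perfect square (4^2), so the roots are rational: λ = (4 ± 4)/2 = 4, 0.
Thus the eigenvalues (to 4 decimals) are 4 (modulus 4); 0 (modulus 0). The spectral radius is the largest modulus: r(A) = 4. (Cross-check: r(A) ≤ ||A||_2 ≈ 4; equality holds whenever A is normal, though it can also hold for some non-normal A.)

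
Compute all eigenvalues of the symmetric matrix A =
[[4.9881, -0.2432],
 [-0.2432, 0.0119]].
sigma(A) ≈ {0, 5}

A is real symmetric, so its spectrum consists of real eigenvalues. Expanding the characteristic polynomial of the displayed matrix gives
  det(λ I - A) = p(λ) = λ^2 + (-5)λ + (0).
Solving p(λ) = 0 yields eigenvalues ≈ 0, 5. (A is shown rounded to 4 decimals, so these recover the underlying integer eigenvalues to within that precision.)
Verification: the trace of A = 5 equals the sum of eigenvalues 5, and det(A) ≈ 0.0002 matches the eigenvalue product 0.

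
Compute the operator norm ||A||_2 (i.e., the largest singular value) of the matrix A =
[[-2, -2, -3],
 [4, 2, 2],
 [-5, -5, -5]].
||A||_2 ≈ 10.6327 (= sqrt(largest eigenvalue of A^T A))

||A||_2 = sigma_max(A) = sqrt(lambda_max(A^T A)). Form the symmetric matrix M = A^T A =
[[45, 37, 39],
 [37, 33, 35],
 [39, 35, 38]].
Its characteristic polynomial (trace, sum of principal 2x2 minors, determinant of M give the coefficients) is
  p(λ) = det(λ I - M) = λ^3 - 116λ^2 + 334λ - 100.
No integer candidate from the rational root theorem (±divisors of 100) is a root, so the roots are irrational. The cubic discriminant is Δ = 797169520 > 0, so there are three distinct real roots. p(0) = -100 and p(1) = 119 have opposite signs, so a root lies in (0, 1); Newton's method refines it to λ ≈ 0.3393. p(2) = 112 and p(3) = -115 have opposite signs, so a root lies in (2, 3); Newton's method refines it to λ ≈ 2.6073. p(113) = -665 and p(114) = 11984 have opposite signs, so a root lies in (113, 114); Newton's method refines it to λ ≈ 113.0535. Check (Vieta): the three roots sum to 116, matching tr M = 116.
So the eigenvalues of A^T A are ≈ 0.3393, 2.6073, 113.0535 (all ≥ 0, as they must be for A^T A). The largest is λ_max ≈ 113.0535, hence ||A||_2 = sqrt(λ_max) ≈ 10.6327.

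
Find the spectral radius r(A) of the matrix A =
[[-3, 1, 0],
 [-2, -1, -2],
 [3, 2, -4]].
r(A) ≈ 4.203

The eigenvalues of A are the roots of its characteristic polynomial. With M = A (coefficients from the trace, the sum of principal 2x2 minors, and det A):
  p(λ) = det(λ I - M) = λ^3 + 8λ^2 + 25λ + 38.
No integer candidate from the rational root theorem (±divisors of 38) is a root, so the roots are irrational. The cubic discriminant is Δ = -2512 < 0, so there is one real root and a complex-conjugate pair. p(-5) = -12 and p(-4) = 2 have opposite signs, so a root lies in (-5, -4); Newton's method refines it to λ ≈ -4.203. Dividing out (λ - (-4.203)) leaves approximately λ^2 + 3.797λ + 9.0412. For λ^2 + 3.797λ + 9.0412 the discriminant is -21.7475. It is negative, so the remaining roots are the complex-conjugate pair λ ≈ -1.8985 ± 2.3317i. Their product equals the constant term, so |λ|^2 ≈ 9.0412 and |λ| ≈ 3.0069.
Thus the eigenvalues (to 4 decimals) are -4.203 (modulus 4.203); -1.8985 ± 2.3317i (modulus 3.0069). The spectral radius is the largest modulus: r(A) ≈ 4.203. (Cross-check: r(A) ≤ ||A||_2 ≈ 5.6048; equality holds whenever A is normal, though it can also hold for some non-normal A.)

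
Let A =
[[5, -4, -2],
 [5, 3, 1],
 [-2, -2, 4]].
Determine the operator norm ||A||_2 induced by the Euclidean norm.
||A||_2 ≈ 7.6571 (= sqrt(largest eigenvalue of A^T A))

||A||_2 = sigma_max(A) = sqrt(lambda_max(A^T A)). Form the symmetric matrix M = A^T A =
[[54, -1, -13],
 [-1, 29, 3],
 [-13, 3, 21]].
Its characteristic polynomial (trace, sum of principal 2x2 minors, determinant of M give the coefficients) is
  p(λ) = det(λ I - M) = λ^3 - 104λ^2 + 3130λ - 27556.
No integer candidate from the rational root theorem (±divisors of 27556) is a root, so the roots are irrational. The cubic discriminant is Δ = 277602352 > 0, so there are three distinct real roots. p(16) = -4 and p(17) = 511 have opposite signs, so a root lies in (16, 17); Newton's method refines it to λ ≈ 16.007. p(29) = 139 and p(30) = -256 have opposite signs, so a root lies in (29, 30); Newton's method refines it to λ ≈ 29.361. p(58) = -760 and p(59) = 469 have opposite signs, so a root lies in (58, 59); Newton's method refines it to λ ≈ 58.6319. Check (Vieta): the three roots sum to 104, matching tr M = 104.
So the eigenvalues of A^T A are ≈ 16.007, 29.361, 58.6319 (all ≥ 0, as they must be for A^T A). The largest is λ_max ≈ 58.6319, hence ||A||_2 = sqrt(λ_max) ≈ 7.6571.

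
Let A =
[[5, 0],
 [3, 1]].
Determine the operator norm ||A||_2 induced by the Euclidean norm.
||A||_2 = sqrt((35 + sqrt(1125))/2) ≈ 5.8541 (= sqrt(largest eigenvalue of A^T A))

||A||_2 = sigma_max(A) = sqrt(lambda_max(A^T A)). Form the symmetric matrix M = A^T A =
[[34, 3],
 [3, 1]].
Its characteristic polynomial (trace, determinant of M give the coefficients) is
  p(λ) = det(λ I - M) = λ^2 - 35λ + 25.
For λ^2 - 35λ + 25 the discriminant is 1125. It is nonnegative but not a perfect square, so the roots are real and irrational: λ = (35 ± sqrt(1125))/2 ≈ 34.2705, 0.7295.
So the eigenvalues of A^T A are ≈ 0.7295, 34.2705 (all ≥ 0, as they must be for A^T A). The largest is λ_max = (35 + sqrt(1125))/2 ≈ 34.2705, hence ||A||_2 = sqrt(λ_max) = sqrt((35 + sqrt(1125))/2) ≈ 5.8541.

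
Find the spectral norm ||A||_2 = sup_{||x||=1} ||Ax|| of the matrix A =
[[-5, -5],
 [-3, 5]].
||A||_2 = sqrt((84 + sqrt(656))/2) ≈ 7.4031 (= sqrt(largest eigenvalue of A^T A))

||A||_2 = sigma_max(A) = sqrt(lambda_max(A^T A)). Form the symmetric matrix M = A^T A =
[[34, 10],
 [10, 50]].
Its characteristic polynomial (trace, determinant of M give the coefficients) is
  p(λ) = det(λ I - M) = λ^2 - 84λ + 1600.
For λ^2 - 84λ + 1600 the discriminant is 656. It is nonnegative but not a perfect square, so the roots are real and irrational: λ = (84 ± sqrt(656))/2 ≈ 54.8062, 29.1938.
So the eigenvalues of A^T A are ≈ 29.1938, 54.8062 (all ≥ 0, as they must be for A^T A). The largest is λ_max = (84 + sqrt(656))/2 ≈ 54.8062, hence ||A||_2 = sqrt(λ_max) = sqrt((84 + sqrt(656))/2) ≈ 7.4031.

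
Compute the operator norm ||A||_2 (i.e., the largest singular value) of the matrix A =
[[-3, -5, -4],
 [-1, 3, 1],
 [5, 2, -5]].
||A||_2 ≈ 7.6519 (= sqrt(largest eigenvalue of A^T A))

||A||_2 = sigma_max(A) = sqrt(lambda_max(A^T A)). Form the symmetric matrix M = A^T A =
[[35, 22, -14],
 [22, 38, 13],
 [-14, 13, 42]].
Its characteristic polynomial (trace, sum of principal 2x2 minors, determinant of M give the coefficients) is
  p(λ) = det(λ I - M) = λ^3 - 115λ^2 + 3547λ - 14161.
No integer candidate from the rational root theorem (±divisors of 14161) is a root, so the roots are irrational. The cubic discriminant is Δ = 295605056 > 0, so there are three distinct real roots. p(4) = -1749 and p(5) = 824 have opposite signs, so a root lies in (4, 5); Newton's method refines it to λ ≈ 4.6711. p(51) = 272 and p(52) = -69 have opposite signs, so a root lies in (51, 52); Newton's method refines it to λ ≈ 51.7775. p(58) = -183 and p(59) = 176 have opposite signs, so a root lies in (58, 59); Newton's method refines it to λ ≈ 58.5515. Check (Vieta): the three roots sum to 115, matching tr M = 115.
So the eigenvalues of A^T A are ≈ 4.6711, 51.7775, 58.5515 (all ≥ 0, as they must be for A^T A). The largest is λ_max ≈ 58.5515, hence ||A||_2 = sqrt(λ_max) ≈ 7.6519.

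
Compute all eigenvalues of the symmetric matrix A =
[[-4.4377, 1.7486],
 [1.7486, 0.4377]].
sigma(A) ≈ {-5, 1}

A is real symmetric, so its spectrum consists of real eigenvalues. Expanding the characteristic polynomial of the displayed matrix gives
  det(λ I - A) = p(λ) = λ^2 + (4)λ + (-5).
Solving p(λ) = 0 yields eigenvalues ≈ -5, 1. (A is shown rounded to 4 decimals, so these recover the underlying integer eigenvalues to within that precision.)
Verification: the trace of A = -4 equals the sum of eigenvalues -4, and det(A) ≈ -5.0000 matches the eigenvalue product -5.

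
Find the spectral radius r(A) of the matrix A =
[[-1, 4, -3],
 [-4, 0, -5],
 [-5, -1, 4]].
r(A) ≈ 7.1699

The eigenvalues of A are the roots of its characteristic polynomial. With M = A (coefficients from the trace, the sum of principal 2x2 minors, and det A):
  p(λ) = det(λ I - M) = λ^3 - 3λ^2 - 8λ - 157.
No integer candidate from the rational root theorem (±divisors of 157) is a root, so the roots are irrational. The cubic discriminant is Δ = -747679 < 0, so there is one real root and a complex-conjugate pair. p(7) = -17 and p(8) = 99 have opposite signs, so a root lies in (7, 8); Newton's method refines it to λ ≈ 7.1699. Dividing out (λ - (7.1699)) leaves approximately λ^2 + 4.1699λ + 21.8972. For λ^2 + 4.1699λ + 21.8972 the discriminant is -70.2013. It is negative, so the remaining roots are the complex-conjugate pair λ ≈ -2.0849 ± 4.1893i. Their product equals the constant term, so |λ|^2 ≈ 21.8972 and |λ| ≈ 4.6794.
Thus the eigenvalues (to 4 decimals) are 7.1699 (modulus 7.1699); -2.0849 ± 4.1893i (modulus 4.6794). The spectral radius is the largest modulus: r(A) ≈ 7.1699. (Cross-check: r(A) ≤ ||A||_2 ≈ 7.5415; equality holds whenever A is normal, though it can also hold for some non-normal A.)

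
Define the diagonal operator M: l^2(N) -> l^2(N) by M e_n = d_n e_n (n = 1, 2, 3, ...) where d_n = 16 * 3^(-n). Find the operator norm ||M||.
||M|| = 16/3 (attained at n = 1)

For M diagonal, ||M|| = sup_n |d_n|. The sequence d_n = 16 * 3^(-n) is positive and strictly decreasing (ratio 3^(-1) < 1), so the supremum is d_1 = 16/3. Hence ||M|| = 16/3.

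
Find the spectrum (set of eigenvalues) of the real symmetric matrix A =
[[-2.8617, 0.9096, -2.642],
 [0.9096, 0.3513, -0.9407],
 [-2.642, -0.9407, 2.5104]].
sigma(A) ≈ {-4, 0, 4}

A is real symmetric, so its spectrum consists of real eigenvalues. Expanding the characteristic polynomial of the displayed matrix gives
  det(λ I - A) = p(λ) = λ^3 + (0)λ^2 + (-16)λ + (0).
Solving p(λ) = 0 yields eigenvalues ≈ -4, 0, 4. (A is shown rounded to 4 decimals, so these recover the underlying integer eigenvalues to within that precision.)
Verification: the trace of A = 0 equals the sum of eigenvalues 0, and det(A) ≈ 0.0008 matches the eigenvalue product 0.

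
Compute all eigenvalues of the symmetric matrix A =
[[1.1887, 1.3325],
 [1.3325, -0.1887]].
sigma(A) ≈ {-1, 2}

A is real symmetric, so its spectrum consists of real eigenvalues. Expanding the characteristic polynomial of the displayed matrix gives
  det(λ I - A) = p(λ) = λ^2 + (-1)λ + (-2).
Solving p(λ) = 0 yields eigenvalues ≈ -1, 2. (A is shown rounded to 4 decimals, so these recover the underlying integer eigenvalues to within that precision.)
Verification: the trace of A = 1 equals the sum of eigenvalues 1, and det(A) ≈ -1.9999 matches the eigenvalue product -2.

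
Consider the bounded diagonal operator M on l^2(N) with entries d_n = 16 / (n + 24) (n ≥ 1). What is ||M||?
||M|| = 16/25 (attained at n = 1)

For M diagonal, ||M|| = sup_n |d_n| = sup_n 16/(n + 24). This is positive and strictly decreasing in n, so the supremum is attained at n = 1: d_1 = 16/(1 + 24) = 16/25. Hence ||M|| = 16/25.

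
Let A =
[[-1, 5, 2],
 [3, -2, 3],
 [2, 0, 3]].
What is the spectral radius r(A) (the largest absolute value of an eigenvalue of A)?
r(A) ≈ 5.1181

The eigenvalues of A are the roots of its characteristic polynomial. With M = A (coefficients from the trace, the sum of principal 2x2 minors, and det A):
  p(λ) = det(λ I - M) = λ^3 - 26λ + 1.
No integer candidate from the rational root theorem (±divisors of 1) is a root, so the roots are irrational. The cubic discriminant is Δ = 70277 > 0, so there are three distinct real roots. p(-6) = -59 and p(-5) = 6 have opposite signs, so a root lies in (-6, -5); Newton's method refines it to λ ≈ -5.1181. p(0) = 1 and p(1) = -24 have opposite signs, so a root lies in (0, 1); Newton's method refines it to λ ≈ 0.0385. p(5) = -4 and p(6) = 61 have opposite signs, so a root lies in (5, 6); Newton's method refines it to λ ≈ 5.0797. Check (Vieta): the three roots sum to 0, matching tr M = 0.
Thus the eigenvalues (to 4 decimals) are -5.1181 (modulus 5.1181); 0.0385 (modulus 0.0385); 5.0797 (modulus 5.0797). The spectral radius is the largest modulus: r(A) ≈ 5.1181. (Cross-check: r(A) ≤ ||A||_2 ≈ 5.9754; equality holds whenever A is normal, though it can also hold for some non-normal A.)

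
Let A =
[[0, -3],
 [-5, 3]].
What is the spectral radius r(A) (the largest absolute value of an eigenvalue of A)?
r(A) = (3 + sqrt(69))/2 ≈ 5.6533

The eigenvalues of A are the roots of its characteristic polynomial. With M = A (coefficients from the trace and determinant):
  p(λ) = det(λ I - M) = λ^2 - 3λ - 15.
For λ^2 - 3λ - 15 the discriminant is 69. It is nonnegative but not a perfect square, so the roots are real and irrational: λ = (3 ± sqrt(69))/2 ≈ 5.6533, -2.6533.
Thus the eigenvalues (to 4 decimals) are 5.6533 (modulus 5.6533); -2.6533 (modulus 2.6533). The spectral radius is the largest modulus: r(A) = (3 + sqrt(69))/2 ≈ 5.6533. (Cross-check: r(A) ≤ ||A||_2 ≈ 6.0748; equality holds whenever A is normal, though it can also hold for some non-normal A.)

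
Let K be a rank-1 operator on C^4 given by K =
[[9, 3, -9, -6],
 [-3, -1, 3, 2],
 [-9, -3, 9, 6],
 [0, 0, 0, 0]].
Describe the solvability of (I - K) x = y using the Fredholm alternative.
(I - K) is invertible (det(I - K) = -16 ≠ 0), so for every y in C^4 the equation (I - K) x = y has a unique solution.

K has rank 1, so it is an outer product K = u v^T: every row of K is a multiple of one row vector. Reading off the entries, u = (-3, 1, 3, 0) and v = (-3, -1, 3, 2) (row i of K equals u_i·v^T). A rank-one matrix u v^T satisfies K u = u (v·u) and kills the (3)-dimensional subspace v^⊥, so its characteristic polynomial is lambda^3 (lambda - v·u) with v·u = tr K = 17. Hence the eigenvalues of I - K are 1 (multiplicity 3) and 1 - (17) = -16, so det(I - K) = -16. (Direct check: I - K =
[[-8, -3, 9, 6],
 [3, 2, -3, -2],
 [9, 3, -8, -6],
 [0, 0, 0, 1]]
has determinant -16.) The finite-dimensional Fredholm alternative says: either (I - K) is invertible, or ker(I - K) ≠ {0} and then range(I - K) = ker((I - K)^*)^⊥, with dim ker(I - K) = dim ker((I - K)^*). Since det(I - K) ≠ 0, 1 is not an eigenvalue of K and ker(I - K) = {0}, so we are in the first case: for every y there is a unique x = (I - K)^(-1) y. Explicitly, by the Sherman–Morrison formula, (I - u v^T)^(-1) = I + u v^T/(1 - v·u), i.e. (I - K)^(-1) = I + K/(-16).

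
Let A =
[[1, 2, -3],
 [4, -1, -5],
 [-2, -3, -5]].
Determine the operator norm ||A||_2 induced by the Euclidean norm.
||A||_2 ≈ 8.1213 (= sqrt(largest eigenvalue of A^T A))

||A||_2 = sigma_max(A) = sqrt(lambda_max(A^T A)). Form the symmetric matrix M = A^T A =
[[21, 4, -13],
 [4, 14, 14],
 [-13, 14, 59]].
Its characteristic polynomial (trace, sum of principal 2x2 minors, determinant of M give the coefficients) is
  p(λ) = det(λ I - M) = λ^3 - 94λ^2 + 1978λ - 8464.
No integer candidate from the rational root theorem (±divisors of 8464) is a root, so the roots are irrational. The cubic discriminant is Δ = 1887734384 > 0, so there are three distinct real roots. p(5) = -799 and p(6) = 236 have opposite signs, so a root lies in (5, 6); Newton's method refines it to λ ≈ 5.7583. p(22) = 204 and p(23) = -529 have opposite signs, so a root lies in (22, 23); Newton's method refines it to λ ≈ 22.2857. p(65) = -2419 and p(66) = 116 have opposite signs, so a root lies in (65, 66); Newton's method refines it to λ ≈ 65.956. Check (Vieta): the three roots sum to 94, matching tr M = 94.
So the eigenvalues of A^T A are ≈ 5.7583, 22.2857, 65.956 (all ≥ 0, as they must be for A^T A). The largest is λ_max ≈ 65.956, hence ||A||_2 = sqrt(λ_max) ≈ 8.1213.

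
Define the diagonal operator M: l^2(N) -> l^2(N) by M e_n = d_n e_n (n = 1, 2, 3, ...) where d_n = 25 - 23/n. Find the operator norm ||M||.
||M|| = 25

For a diagonal operator on l^2 with entries d_n, ||M|| = sup_n |d_n|. Here d_1 = 2, d_2 = 27/2, ..., and d_n = 25 - 23/n increases monotonically toward 25. All terms lie in [2, 25), so |d_n| = d_n and the supremum is the limit 25, which is not attained by any individual d_n. Hence ||M|| = 25.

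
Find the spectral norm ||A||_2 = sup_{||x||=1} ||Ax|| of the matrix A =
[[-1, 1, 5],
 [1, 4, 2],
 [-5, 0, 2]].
||A||_2 ≈ 6.7869 (= sqrt(largest eigenvalue of A^T A))

||A||_2 = sigma_max(A) = sqrt(lambda_max(A^T A)). Form the symmetric matrix M = A^T A =
[[27, 3, -13],
 [3, 17, 13],
 [-13, 13, 33]].
Its characteristic polynomial (trace, sum of principal 2x2 minors, determinant of M give the coefficients) is
  p(λ) = det(λ I - M) = λ^3 - 77λ^2 + 1564λ - 6400.
No integer candidate from the rational root theorem (±divisors of 6400) is a root, so the roots are irrational. The cubic discriminant is Δ = 280267408 > 0, so there are three distinct real roots. p(5) = -380 and p(6) = 428 have opposite signs, so a root lies in (5, 6); Newton's method refines it to λ ≈ 5.4517. p(25) = 200 and p(26) = -212 have opposite signs, so a root lies in (25, 26); Newton's method refines it to λ ≈ 25.4857. p(46) = -52 and p(47) = 838 have opposite signs, so a root lies in (46, 47); Newton's method refines it to λ ≈ 46.0625. Check (Vieta): the three roots sum to 77, matching tr M = 77.
So the eigenvalues of A^T A are ≈ 5.4517, 25.4857, 46.0625 (all ≥ 0, as they must be for A^T A). The largest is λ_max ≈ 46.0625, hence ||A||_2 = sqrt(λ_max) ≈ 6.7869.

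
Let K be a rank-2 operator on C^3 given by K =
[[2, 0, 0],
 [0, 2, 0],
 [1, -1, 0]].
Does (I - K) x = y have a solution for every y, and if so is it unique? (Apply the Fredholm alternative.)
(I - K) is invertible (det(I - K) = 1 ≠ 0), so for every y in C^3 the equation (I - K) x = y has a unique solution.

K has rank 2 and factors as K = U V^T = u1 v1^T + u2 v2^T with u1 = (2, 2, 0), v1 = (0, 1, 0), u2 = (2, 0, 1), v2 = (1, -1, 0) (multiplying out reproduces the displayed K). The nonzero eigenvalues of U V^T coincide with those of the 2 x 2 matrix G = V^T U = [[v1·u1, v1·u2], [v2·u1, v2·u2]] = [[2, 0], [0, 2]], and by the Sylvester determinant identity det(I_3 - U V^T) = det(I_2 - V^T U) = det([[-1, 0], [0, -1]]) = (-1)(-1) - (0)(0) = 1. (Direct check: I - K =
[[-1, 0, 0],
 [0, -1, 0],
 [-1, 1, 1]]
has determinant 1.) The finite-dimensional Fredholm alternative says: either (I - K) is invertible, or ker(I - K) ≠ {0} and then range(I - K) = ker((I - K)^*)^⊥, with dim ker(I - K) = dim ker((I - K)^*). Since det(I - K) ≠ 0, 1 is not an eigenvalue of K and ker(I - K) = {0}, so we are in the first case: for every y there is a unique x = (I - K)^(-1) y. (Explicitly, by the Woodbury identity, (I - U V^T)^(-1) = I + U (I_2 - G)^(-1) V^T.)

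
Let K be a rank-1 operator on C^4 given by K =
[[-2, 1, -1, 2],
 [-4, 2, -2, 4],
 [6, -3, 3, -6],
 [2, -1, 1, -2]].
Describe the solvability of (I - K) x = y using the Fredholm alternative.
(I - K) is singular (det(I - K) = 0, i.e. 1 ∈ sigma(K)). (I - K) x = y is solvable iff y ⊥ ker((I - K)^*) = span{(-2, 1, -1, 2)}, i.e. iff -2y_1 + y_2 - y_3 + 2y_4 = 0. When solvable, the solutions are x = y + c·(1, 2, -3, -1), c arbitrary (ker(I - K) = span{(1, 2, -3, -1)}, dimension 1).

K has rank 1, so it is an outer product K = u v^T: every row of K is a multiple of one row vector. Reading off the entries, u = (1, 2, -3, -1) and v = (-2, 1, -1, 2) (row i of K equals u_i·v^T). A rank-one matrix u v^T satisfies K u = u (v·u) and kills the (3)-dimensional subspace v^⊥, so its characteristic polynomial is lambda^3 (lambda - v·u) with v·u = tr K = 1. Hence the eigenvalues of I - K are 1 (multiplicity 3) and 1 - (1) = 0, so det(I - K) = 0. (Direct check: I - K =
[[3, -1, 1, -2],
 [4, -1, 2, -4],
 [-6, 3, -2, 6],
 [-2, 1, -1, 3]]
has determinant 0.) So 1 is an eigenvalue of K and (I - K) is not invertible. The finite-dimensional Fredholm alternative says: either (I - K) is invertible, or ker(I - K) ≠ {0} and then range(I - K) = ker((I - K)^*)^⊥, with dim ker(I - K) = dim ker((I - K)^*). We are in the second case, so we need both kernels. Kernel of I - K: (I - K) u = u - u (v·u) = u - u = 0, so ker(I - K) = span{u} = span{(1, 2, -3, -1)} (it is exactly 1-dimensional because rank(I - K) = 3). Kernel of the adjoint: K is real, so (I - K)^* = I - K^T = I - v u^T, and (I - v u^T) v = v - v (u·v) = 0; hence ker((I - K)^*) = span{v} = span{(-2, 1, -1, 2)}. Therefore (I - K) x = y is solvable iff <y, v> = 0, i.e. iff -2y_1 + y_2 - y_3 + 2y_4 = 0. When this holds, K y = u (v·y) = 0, so (I - K) y = y and x = y is a particular solution; the full solution set is the line x = y + c·u = y + c·(1, 2, -3, -1), c ∈ C.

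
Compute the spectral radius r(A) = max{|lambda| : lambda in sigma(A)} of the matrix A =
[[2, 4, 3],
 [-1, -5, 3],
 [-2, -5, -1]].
r(A) ≈ 4.1639

The eigenvalues of A are the roots of its characteristic polynomial. With M = A (coefficients from the trace, the sum of principal 2x2 minors, and det A):
  p(λ) = det(λ I - M) = λ^3 + 4λ^2 + 18λ + 3.
No integer candidate from the rational root theorem (±divisors of 3) is a root, so the roots are irrational. The cubic discriminant is Δ = -15267 < 0, so there is one real root and a complex-conjugate pair. p(-1) = -12 and p(0) = 3 have opposite signs, so a root lies in (-1, 0); Newton's method refines it to λ ≈ -0.173. Dividing out (λ - (-0.173)) leaves approximately λ^2 + 3.827λ + 17.3378. For λ^2 + 3.827λ + 17.3378 the discriminant is -54.7056. It is negative, so the remaining roots are the complex-conjugate pair λ ≈ -1.9135 ± 3.6982i. Their product equals the constant term, so |λ|^2 ≈ 17.3378 and |λ| ≈ 4.1639.
Thus the eigenvalues (to 4 decimals) are -0.173 (modulus 0.173); -1.9135 ± 3.6982i (modulus 4.1639). The spectral radius is the largest modulus: r(A) ≈ 4.1639. (Cross-check: r(A) ≤ ||A||_2 ≈ 8.6227; equality holds whenever A is normal, though it can also hold for some non-normal A.)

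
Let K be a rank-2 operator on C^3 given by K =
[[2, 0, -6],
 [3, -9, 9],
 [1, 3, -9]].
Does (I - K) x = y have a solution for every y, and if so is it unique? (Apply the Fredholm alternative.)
(I - K) is invertible (det(I - K) = 41 ≠ 0), so for every y in C^3 the equation (I - K) x = y has a unique solution.

K has rank 2 and factors as K = U V^T = u1 v1^T + u2 v2^T with u1 = (2, -3, 3), v1 = (-1, 3, -3), u2 = (2, 0, 2), v2 = (2, -3, 0) (multiplying out reproduces the displayed K). The nonzero eigenvalues of U V^T coincide with those of the 2 x 2 matrix G = V^T U = [[v1·u1, v1·u2], [v2·u1, v2·u2]] = [[-20, -8], [13, 4]], and by the Sylvester determinant identity det(I_3 - U V^T) = det(I_2 - V^T U) = det([[21, 8], [-13, -3]]) = (21)(-3) - (8)(-13) = 41. (Direct check: I - K =
[[-1, 0, 6],
 [-3, 10, -9],
 [-1, -3, 10]]
has determinant 41.) The finite-dimensional Fredholm alternative says: either (I - K) is invertible, or ker(I - K) ≠ {0} and then range(I - K) = ker((I - K)^*)^⊥, with dim ker(I - K) = dim ker((I - K)^*). Since det(I - K) ≠ 0, 1 is not an eigenvalue of K and ker(I - K) = {0}, so we are in the first case: for every y there is a unique x = (I - K)^(-1) y. (Explicitly, by the Woodbury identity, (I - U V^T)^(-1) = I + U (I_2 - G)^(-1) V^T.)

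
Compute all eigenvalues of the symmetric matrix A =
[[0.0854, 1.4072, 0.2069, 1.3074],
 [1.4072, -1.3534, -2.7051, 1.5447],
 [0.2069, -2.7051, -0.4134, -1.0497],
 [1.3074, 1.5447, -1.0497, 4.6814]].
sigma(A) ≈ {-4, 0, 1, 6}

A is real symmetric, so its spectrum consists of real eigenvalues. Expanding the characteristic polynomial of the displayed matrix gives
  det(λ I - A) = p(λ) = λ^4 + (-3)λ^3 + (-22)λ^2 + (24.0017)λ + (0).
Solving p(λ) = 0 yields eigenvalues ≈ -4, 0, 1, 6. (A is shown rounded to 4 decimals, so these recover the underlying integer eigenvalues to within that precision.)
Verification: the trace of A = 3 equals the sum of eigenvalues 3, and det(A) ≈ -0.0005 matches the eigenvalue product 0.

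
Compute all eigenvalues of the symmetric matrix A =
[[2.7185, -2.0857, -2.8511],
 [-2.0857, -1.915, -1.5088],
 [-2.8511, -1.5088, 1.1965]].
sigma(A) ≈ {-4, 1, 5}

A is real symmetric, so its spectrum consists of real eigenvalues. Expanding the characteristic polynomial of the displayed matrix gives
  det(λ I - A) = p(λ) = λ^3 + (-2)λ^2 + (-19)λ + (20).
Solving p(λ) = 0 yields eigenvalues ≈ -4, 1, 5. (A is shown rounded to 4 decimals, so these recover the underlying integer eigenvalues to within that precision.)
Verification: the trace of A = 2 equals the sum of eigenvalues 2, and det(A) ≈ -20.0001 matches the eigenvalue product -20.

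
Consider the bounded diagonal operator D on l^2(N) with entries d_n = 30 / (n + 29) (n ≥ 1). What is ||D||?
||D|| = 1 (attained at n = 1)

For D diagonal, ||D|| = sup_n |d_n| = sup_n 30/(n + 29). This is positive and strictly decreasing in n, so the supremum is attained at n = 1: d_1 = 30/(1 + 29) = 1. Hence ||D|| = 1.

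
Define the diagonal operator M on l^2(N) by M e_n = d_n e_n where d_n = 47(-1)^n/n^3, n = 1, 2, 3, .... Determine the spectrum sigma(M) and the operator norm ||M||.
sigma(M) = {47(-1)^n/n^3 : n ≥ 1} ∪ {0}; ||M|| = 47

A bounded diagonal operator on l^2 with diagonal entries d_n has spectrum equal to the closure of {d_n : n ≥ 1}: every d_n is an eigenvalue (with eigenvector e_n), so {d_n} ⊂ sigma(M); the spectrum is closed, so its closure is too; and for lambda not in the closure, (M - lambda I) has bounded inverse (the diagonal entries 1/(d_n - lambda) are bounded). For our sequence d_n = 47(-1)^n/n^3, n = 1, 2, 3, ...:
  - {d_n} = {47(-1)^n/n^3 : n ≥ 1}; the only limit point is 0
  - closure = {47(-1)^n/n^3 : n ≥ 1} ∪ {0}
For the norm: a diagonal operator has ||M|| = sup_n |d_n|. Here |d_n| = 47/n^3 is decreasing, so sup_n |d_n| = |d_1| = 47. So ||M|| = 47.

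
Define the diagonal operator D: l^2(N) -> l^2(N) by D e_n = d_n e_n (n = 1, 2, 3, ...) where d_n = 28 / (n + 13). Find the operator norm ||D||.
||D|| = 2 (attained at n = 1)

For D diagonal, ||D|| = sup_n |d_n| = sup_n 28/(n + 13). This is positive and strictly decreasing in n, so the supremum is attained at n = 1: d_1 = 28/(1 + 13) = 2. Hence ||D|| = 2.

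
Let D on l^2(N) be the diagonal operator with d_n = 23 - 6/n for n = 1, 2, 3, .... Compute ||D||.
||D|| = 23

For a diagonal operator on l^2 with entries d_n, ||D|| = sup_n |d_n|. Here d_1 = 17, d_2 = 20, ..., and d_n = 23 - 6/n increases monotonically toward 23. All terms lie in [17, 23), so |d_n| = d_n and the supremum is the limit 23, which is not attained by any individual d_n. Hence ||D|| = 23.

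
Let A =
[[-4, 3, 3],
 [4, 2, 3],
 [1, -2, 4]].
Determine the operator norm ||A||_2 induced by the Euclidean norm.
||A||_2 ≈ 6.1389 (= sqrt(largest eigenvalue of A^T A))

||A||_2 = sigma_max(A) = sqrt(lambda_max(A^T A)). Form the symmetric matrix M = A^T A =
[[33, -6, 4],
 [-6, 17, 7],
 [4, 7, 34]].
Its characteristic polynomial (trace, sum of principal 2x2 minors, determinant of M give the coefficients) is
  p(λ) = det(λ I - M) = λ^3 - 84λ^2 + 2160λ - 15625.
No integer candidate from the rational root theorem (±divisors of 15625) is a root, so the roots are irrational. The cubic discriminant is Δ = 3892725 > 0, so there are three distinct real roots. p(12) = -73 and p(13) = 456 have opposite signs, so a root lies in (12, 13); Newton's method refines it to λ ≈ 12.1281. p(34) = 15 and p(35) = -50 have opposite signs, so a root lies in (34, 35); Newton's method refines it to λ ≈ 34.1861. p(37) = -48 and p(38) = 31 have opposite signs, so a root lies in (37, 38); Newton's method refines it to λ ≈ 37.6858. Check (Vieta): the three roots sum to 84, matching tr M = 84.
So the eigenvalues of A^T A are ≈ 12.1281, 34.1861, 37.6858 (all ≥ 0, as they must be for A^T A). The largest is λ_max ≈ 37.6858, hence ||A||_2 = sqrt(λ_max) ≈ 6.1389.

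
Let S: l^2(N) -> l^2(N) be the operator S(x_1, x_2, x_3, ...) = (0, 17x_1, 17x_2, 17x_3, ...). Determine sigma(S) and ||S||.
sigma(S) = closed disk {z in C : |z| ≤ 17}; ||S|| = 17

Note S = 17·U where U is the unit right shift (U x)_k = x_{k-1} (with x_0 := 0); so ||S|| = 17||U|| and sigma(S) = 17·sigma(U). ||S x||^2 = sum_{k≥1} |17x_k|^2 = 289||x||^2, so ||S|| = 17 and sigma(S) ⊂ {|z| ≤ 17}. For any |lambda| < 17, the equation (S - lambda I) x = 0 forces x_1 = 0, then 17x_k = lambda x_{k+1} ⇒ x = 0, so S has no eigenvalues. But (S - lambda I) is not surjective for |lambda| < 17: solving (S - lambda I) x = e_1 would require x_n proportional to (lambda/17)^(-n), which is not in l^2. So every |lambda| < 17 lies in the residual spectrum. The boundary |lambda| = 17 is in the approximate point spectrum (the spectrum is closed). Hence sigma(S) is the closed disk of radius 17.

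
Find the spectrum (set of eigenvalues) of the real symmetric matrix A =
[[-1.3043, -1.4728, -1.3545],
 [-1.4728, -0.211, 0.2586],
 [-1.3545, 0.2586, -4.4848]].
sigma(A) ≈ {-5, -2, 1}

A is real symmetric, so its spectrum consists of real eigenvalues. Expanding the characteristic polynomial of the displayed matrix gives
  det(λ I - A) = p(λ) = λ^3 + (6)λ^2 + (3)λ + (-10).
Solving p(λ) = 0 yields eigenvalues ≈ -5, -2, 1. (A is shown rounded to 4 decimals, so these recover the underlying integer eigenvalues to within that precision.)
Verification: the trace of A = -6 equals the sum of eigenvalues -6, and det(A) ≈ 10.0000 matches the eigenvalue product 10.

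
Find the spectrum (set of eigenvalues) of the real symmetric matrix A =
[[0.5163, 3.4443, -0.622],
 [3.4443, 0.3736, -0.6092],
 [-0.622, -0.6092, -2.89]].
sigma(A) ≈ {-3, 4} (-3 with multiplicity 2)

A is real symmetric, so its spectrum consists of real eigenvalues. Expanding the characteristic polynomial of the displayed matrix gives
  det(λ I - A) = p(λ) = λ^3 + (2)λ^2 + (-15)λ + (-36.0013).
Solving p(λ) = 0 yields eigenvalues ≈ -3, -3, 4. (A is shown rounded to 4 decimals, so these recover the underlying integer eigenvalues to within that precision.)
Verification: the trace of A = -2 equals the sum of eigenvalues -2, and det(A) ≈ 36.0013 matches the eigenvalue product 36.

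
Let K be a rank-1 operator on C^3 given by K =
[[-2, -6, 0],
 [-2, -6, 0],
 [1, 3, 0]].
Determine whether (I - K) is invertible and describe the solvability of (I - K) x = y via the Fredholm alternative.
(I - K) is invertible (det(I - K) = 9 ≠ 0), so for every y in C^3 the equation (I - K) x = y has a unique solution.

K has rank 1, so it is an outer product K = u v^T: every row of K is a multiple of one row vector. Reading off the entries, u = (2, 2, -1) and v = (-1, -3, 0) (row i of K equals u_i·v^T). A rank-one matrix u v^T satisfies K u = u (v·u) and kills the (2)-dimensional subspace v^⊥, so its characteristic polynomial is lambda^2 (lambda - v·u) with v·u = tr K = -8. Hence the eigenvalues of I - K are 1 (multiplicity 2) and 1 - (-8) = 9, so det(I - K) = 9. (Direct check: I - K =
[[3, 6, 0],
 [2, 7, 0],
 [-1, -3, 1]]
has determinant 9.) The finite-dimensional Fredholm alternative says: either (I - K) is invertible, or ker(I - K) ≠ {0} and then range(I - K) = ker((I - K)^*)^⊥, with dim ker(I - K) = dim ker((I - K)^*). Since det(I - K) ≠ 0, 1 is not an eigenvalue of K and ker(I - K) = {0}, so we are in the first case: for every y there is a unique x = (I - K)^(-1) y. Explicitly, by the Sherman–Morrison formula, (I - u v^T)^(-1) = I + u v^T/(1 - v·u), i.e. (I - K)^(-1) = I + K/(9).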